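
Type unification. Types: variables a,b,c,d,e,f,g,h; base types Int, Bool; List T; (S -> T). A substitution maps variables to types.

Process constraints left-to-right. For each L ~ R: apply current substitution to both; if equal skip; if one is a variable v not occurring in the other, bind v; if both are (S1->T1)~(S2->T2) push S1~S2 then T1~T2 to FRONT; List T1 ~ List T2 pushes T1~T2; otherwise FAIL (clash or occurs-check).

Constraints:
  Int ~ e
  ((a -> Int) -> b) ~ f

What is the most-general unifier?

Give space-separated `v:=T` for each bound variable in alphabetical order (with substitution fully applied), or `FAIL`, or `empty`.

Answer: e:=Int f:=((a -> Int) -> b)

Derivation:
step 1: unify Int ~ e  [subst: {-} | 1 pending]
  bind e := Int
step 2: unify ((a -> Int) -> b) ~ f  [subst: {e:=Int} | 0 pending]
  bind f := ((a -> Int) -> b)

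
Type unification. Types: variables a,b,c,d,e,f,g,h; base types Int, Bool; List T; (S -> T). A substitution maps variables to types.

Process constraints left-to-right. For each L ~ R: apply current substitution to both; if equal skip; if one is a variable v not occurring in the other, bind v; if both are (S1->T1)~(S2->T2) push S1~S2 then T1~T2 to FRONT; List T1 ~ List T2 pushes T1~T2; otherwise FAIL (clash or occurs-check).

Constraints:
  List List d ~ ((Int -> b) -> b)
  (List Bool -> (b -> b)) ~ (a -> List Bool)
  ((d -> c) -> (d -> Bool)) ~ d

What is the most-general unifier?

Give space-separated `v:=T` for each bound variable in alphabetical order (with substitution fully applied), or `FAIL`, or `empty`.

Answer: FAIL

Derivation:
step 1: unify List List d ~ ((Int -> b) -> b)  [subst: {-} | 2 pending]
  clash: List List d vs ((Int -> b) -> b)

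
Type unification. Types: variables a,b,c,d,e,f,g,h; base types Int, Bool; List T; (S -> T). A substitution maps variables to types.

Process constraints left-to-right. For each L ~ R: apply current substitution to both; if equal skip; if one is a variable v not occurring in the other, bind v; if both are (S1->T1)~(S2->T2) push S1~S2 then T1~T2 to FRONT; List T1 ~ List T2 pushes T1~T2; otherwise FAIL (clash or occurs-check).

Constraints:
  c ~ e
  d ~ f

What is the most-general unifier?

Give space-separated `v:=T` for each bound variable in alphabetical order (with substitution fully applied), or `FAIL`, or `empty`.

Answer: c:=e d:=f

Derivation:
step 1: unify c ~ e  [subst: {-} | 1 pending]
  bind c := e
step 2: unify d ~ f  [subst: {c:=e} | 0 pending]
  bind d := f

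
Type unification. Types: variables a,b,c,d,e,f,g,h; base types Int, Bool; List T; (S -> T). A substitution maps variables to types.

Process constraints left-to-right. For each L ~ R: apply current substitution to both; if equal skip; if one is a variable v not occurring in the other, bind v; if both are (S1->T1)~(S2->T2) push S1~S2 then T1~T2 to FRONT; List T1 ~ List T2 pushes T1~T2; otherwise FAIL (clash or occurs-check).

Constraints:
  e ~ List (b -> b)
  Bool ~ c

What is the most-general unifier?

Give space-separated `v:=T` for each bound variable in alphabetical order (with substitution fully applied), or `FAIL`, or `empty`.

step 1: unify e ~ List (b -> b)  [subst: {-} | 1 pending]
  bind e := List (b -> b)
step 2: unify Bool ~ c  [subst: {e:=List (b -> b)} | 0 pending]
  bind c := Bool

Answer: c:=Bool e:=List (b -> b)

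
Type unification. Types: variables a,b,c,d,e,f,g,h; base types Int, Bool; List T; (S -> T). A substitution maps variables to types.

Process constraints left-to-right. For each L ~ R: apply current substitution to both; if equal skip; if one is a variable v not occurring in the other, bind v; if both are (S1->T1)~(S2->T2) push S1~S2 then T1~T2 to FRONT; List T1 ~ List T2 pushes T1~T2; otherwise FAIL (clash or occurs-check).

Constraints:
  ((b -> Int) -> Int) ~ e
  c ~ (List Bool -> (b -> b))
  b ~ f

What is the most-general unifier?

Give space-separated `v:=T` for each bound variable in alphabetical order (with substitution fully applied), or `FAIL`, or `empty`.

step 1: unify ((b -> Int) -> Int) ~ e  [subst: {-} | 2 pending]
  bind e := ((b -> Int) -> Int)
step 2: unify c ~ (List Bool -> (b -> b))  [subst: {e:=((b -> Int) -> Int)} | 1 pending]
  bind c := (List Bool -> (b -> b))
step 3: unify b ~ f  [subst: {e:=((b -> Int) -> Int), c:=(List Bool -> (b -> b))} | 0 pending]
  bind b := f

Answer: b:=f c:=(List Bool -> (f -> f)) e:=((f -> Int) -> Int)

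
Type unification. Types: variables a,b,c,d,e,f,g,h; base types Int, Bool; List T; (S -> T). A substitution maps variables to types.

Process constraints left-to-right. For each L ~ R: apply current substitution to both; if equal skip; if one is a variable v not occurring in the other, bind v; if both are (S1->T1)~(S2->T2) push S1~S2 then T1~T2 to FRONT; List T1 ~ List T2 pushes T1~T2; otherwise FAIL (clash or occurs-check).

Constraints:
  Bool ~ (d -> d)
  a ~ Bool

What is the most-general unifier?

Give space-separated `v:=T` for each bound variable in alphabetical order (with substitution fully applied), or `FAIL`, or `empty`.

Answer: FAIL

Derivation:
step 1: unify Bool ~ (d -> d)  [subst: {-} | 1 pending]
  clash: Bool vs (d -> d)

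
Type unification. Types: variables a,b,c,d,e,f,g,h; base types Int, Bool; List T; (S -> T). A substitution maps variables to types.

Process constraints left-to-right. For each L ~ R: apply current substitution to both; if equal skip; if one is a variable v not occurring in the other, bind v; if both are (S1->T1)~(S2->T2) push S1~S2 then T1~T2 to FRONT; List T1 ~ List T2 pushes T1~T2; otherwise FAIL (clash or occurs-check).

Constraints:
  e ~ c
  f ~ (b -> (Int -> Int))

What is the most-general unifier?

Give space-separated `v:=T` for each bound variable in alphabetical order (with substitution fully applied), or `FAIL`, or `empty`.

step 1: unify e ~ c  [subst: {-} | 1 pending]
  bind e := c
step 2: unify f ~ (b -> (Int -> Int))  [subst: {e:=c} | 0 pending]
  bind f := (b -> (Int -> Int))

Answer: e:=c f:=(b -> (Int -> Int))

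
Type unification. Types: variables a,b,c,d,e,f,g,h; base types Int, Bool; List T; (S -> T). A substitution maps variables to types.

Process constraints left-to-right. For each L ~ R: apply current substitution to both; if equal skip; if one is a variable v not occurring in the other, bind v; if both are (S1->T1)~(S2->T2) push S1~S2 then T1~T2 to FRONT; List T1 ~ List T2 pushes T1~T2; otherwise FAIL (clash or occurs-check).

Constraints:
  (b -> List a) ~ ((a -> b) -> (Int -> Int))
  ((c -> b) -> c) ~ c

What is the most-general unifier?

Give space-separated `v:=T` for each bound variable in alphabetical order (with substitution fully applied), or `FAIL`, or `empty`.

step 1: unify (b -> List a) ~ ((a -> b) -> (Int -> Int))  [subst: {-} | 1 pending]
  -> decompose arrow: push b~(a -> b), List a~(Int -> Int)
step 2: unify b ~ (a -> b)  [subst: {-} | 2 pending]
  occurs-check fail: b in (a -> b)

Answer: FAIL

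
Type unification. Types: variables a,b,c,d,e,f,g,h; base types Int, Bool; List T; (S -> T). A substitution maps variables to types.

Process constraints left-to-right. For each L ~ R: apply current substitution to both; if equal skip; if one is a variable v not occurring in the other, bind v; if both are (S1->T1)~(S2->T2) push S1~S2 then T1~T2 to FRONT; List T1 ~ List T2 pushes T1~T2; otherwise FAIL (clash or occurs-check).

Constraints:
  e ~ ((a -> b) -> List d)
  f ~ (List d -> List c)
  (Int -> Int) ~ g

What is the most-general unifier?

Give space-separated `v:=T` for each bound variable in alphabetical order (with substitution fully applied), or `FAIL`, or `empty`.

step 1: unify e ~ ((a -> b) -> List d)  [subst: {-} | 2 pending]
  bind e := ((a -> b) -> List d)
step 2: unify f ~ (List d -> List c)  [subst: {e:=((a -> b) -> List d)} | 1 pending]
  bind f := (List d -> List c)
step 3: unify (Int -> Int) ~ g  [subst: {e:=((a -> b) -> List d), f:=(List d -> List c)} | 0 pending]
  bind g := (Int -> Int)

Answer: e:=((a -> b) -> List d) f:=(List d -> List c) g:=(Int -> Int)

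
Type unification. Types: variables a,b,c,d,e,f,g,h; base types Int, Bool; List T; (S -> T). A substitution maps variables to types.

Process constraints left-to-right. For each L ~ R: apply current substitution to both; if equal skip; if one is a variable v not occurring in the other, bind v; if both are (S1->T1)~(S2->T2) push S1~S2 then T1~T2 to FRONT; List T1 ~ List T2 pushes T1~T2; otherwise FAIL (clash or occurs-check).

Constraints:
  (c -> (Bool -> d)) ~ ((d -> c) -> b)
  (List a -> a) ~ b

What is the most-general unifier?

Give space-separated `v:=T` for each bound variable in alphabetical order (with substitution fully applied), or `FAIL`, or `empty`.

step 1: unify (c -> (Bool -> d)) ~ ((d -> c) -> b)  [subst: {-} | 1 pending]
  -> decompose arrow: push c~(d -> c), (Bool -> d)~b
step 2: unify c ~ (d -> c)  [subst: {-} | 2 pending]
  occurs-check fail: c in (d -> c)

Answer: FAIL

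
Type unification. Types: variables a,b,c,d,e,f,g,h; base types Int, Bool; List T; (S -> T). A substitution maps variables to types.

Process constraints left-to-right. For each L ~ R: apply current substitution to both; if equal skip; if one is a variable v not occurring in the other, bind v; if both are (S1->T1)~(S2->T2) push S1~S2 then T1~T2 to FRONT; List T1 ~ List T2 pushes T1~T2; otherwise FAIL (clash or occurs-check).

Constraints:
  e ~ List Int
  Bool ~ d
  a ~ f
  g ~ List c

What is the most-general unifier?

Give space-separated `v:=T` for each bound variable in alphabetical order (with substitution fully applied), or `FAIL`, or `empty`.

Answer: a:=f d:=Bool e:=List Int g:=List c

Derivation:
step 1: unify e ~ List Int  [subst: {-} | 3 pending]
  bind e := List Int
step 2: unify Bool ~ d  [subst: {e:=List Int} | 2 pending]
  bind d := Bool
step 3: unify a ~ f  [subst: {e:=List Int, d:=Bool} | 1 pending]
  bind a := f
step 4: unify g ~ List c  [subst: {e:=List Int, d:=Bool, a:=f} | 0 pending]
  bind g := List c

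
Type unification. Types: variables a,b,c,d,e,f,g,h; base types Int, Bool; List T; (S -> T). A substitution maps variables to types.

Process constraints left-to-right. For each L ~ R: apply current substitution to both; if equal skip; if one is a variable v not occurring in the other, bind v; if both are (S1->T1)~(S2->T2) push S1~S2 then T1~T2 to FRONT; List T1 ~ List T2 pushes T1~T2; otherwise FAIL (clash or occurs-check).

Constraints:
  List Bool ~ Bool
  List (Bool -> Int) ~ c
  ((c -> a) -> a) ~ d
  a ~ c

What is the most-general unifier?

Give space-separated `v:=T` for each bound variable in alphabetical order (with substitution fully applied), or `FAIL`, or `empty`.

Answer: FAIL

Derivation:
step 1: unify List Bool ~ Bool  [subst: {-} | 3 pending]
  clash: List Bool vs Bool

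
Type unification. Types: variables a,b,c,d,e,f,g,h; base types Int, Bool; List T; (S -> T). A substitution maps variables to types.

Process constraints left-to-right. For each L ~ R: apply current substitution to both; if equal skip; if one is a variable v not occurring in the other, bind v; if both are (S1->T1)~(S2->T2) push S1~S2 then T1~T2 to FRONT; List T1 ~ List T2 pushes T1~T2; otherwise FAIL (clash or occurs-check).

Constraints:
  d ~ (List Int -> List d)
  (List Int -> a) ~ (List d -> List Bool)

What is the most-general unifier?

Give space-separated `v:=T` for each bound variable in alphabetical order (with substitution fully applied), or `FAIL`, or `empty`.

step 1: unify d ~ (List Int -> List d)  [subst: {-} | 1 pending]
  occurs-check fail: d in (List Int -> List d)

Answer: FAIL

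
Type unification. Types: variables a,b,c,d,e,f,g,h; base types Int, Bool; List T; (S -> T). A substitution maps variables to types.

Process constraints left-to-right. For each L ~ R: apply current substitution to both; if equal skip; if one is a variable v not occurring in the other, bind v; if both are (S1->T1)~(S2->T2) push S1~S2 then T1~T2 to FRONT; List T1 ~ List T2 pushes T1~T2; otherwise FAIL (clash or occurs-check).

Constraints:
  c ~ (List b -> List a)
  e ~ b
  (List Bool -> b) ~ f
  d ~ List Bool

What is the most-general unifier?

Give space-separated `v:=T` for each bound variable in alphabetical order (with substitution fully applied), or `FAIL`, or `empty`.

Answer: c:=(List b -> List a) d:=List Bool e:=b f:=(List Bool -> b)

Derivation:
step 1: unify c ~ (List b -> List a)  [subst: {-} | 3 pending]
  bind c := (List b -> List a)
step 2: unify e ~ b  [subst: {c:=(List b -> List a)} | 2 pending]
  bind e := b
step 3: unify (List Bool -> b) ~ f  [subst: {c:=(List b -> List a), e:=b} | 1 pending]
  bind f := (List Bool -> b)
step 4: unify d ~ List Bool  [subst: {c:=(List b -> List a), e:=b, f:=(List Bool -> b)} | 0 pending]
  bind d := List Bool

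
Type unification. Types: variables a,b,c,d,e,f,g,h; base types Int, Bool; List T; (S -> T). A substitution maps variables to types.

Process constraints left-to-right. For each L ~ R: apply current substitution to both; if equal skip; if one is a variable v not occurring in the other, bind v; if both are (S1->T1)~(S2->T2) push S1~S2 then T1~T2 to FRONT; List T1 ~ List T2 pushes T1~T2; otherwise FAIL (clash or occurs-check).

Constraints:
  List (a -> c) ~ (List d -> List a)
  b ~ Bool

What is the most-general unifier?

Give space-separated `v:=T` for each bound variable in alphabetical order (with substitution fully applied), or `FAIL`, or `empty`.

step 1: unify List (a -> c) ~ (List d -> List a)  [subst: {-} | 1 pending]
  clash: List (a -> c) vs (List d -> List a)

Answer: FAIL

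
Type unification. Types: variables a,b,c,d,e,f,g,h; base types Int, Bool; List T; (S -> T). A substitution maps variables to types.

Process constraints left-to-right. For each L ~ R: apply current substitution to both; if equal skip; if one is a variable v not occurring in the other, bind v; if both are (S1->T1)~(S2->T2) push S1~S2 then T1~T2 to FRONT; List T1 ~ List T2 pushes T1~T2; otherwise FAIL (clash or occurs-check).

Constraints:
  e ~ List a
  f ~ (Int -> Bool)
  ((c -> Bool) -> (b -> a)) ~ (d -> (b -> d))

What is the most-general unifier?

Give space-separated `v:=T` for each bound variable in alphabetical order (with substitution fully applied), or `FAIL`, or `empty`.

Answer: a:=(c -> Bool) d:=(c -> Bool) e:=List (c -> Bool) f:=(Int -> Bool)

Derivation:
step 1: unify e ~ List a  [subst: {-} | 2 pending]
  bind e := List a
step 2: unify f ~ (Int -> Bool)  [subst: {e:=List a} | 1 pending]
  bind f := (Int -> Bool)
step 3: unify ((c -> Bool) -> (b -> a)) ~ (d -> (b -> d))  [subst: {e:=List a, f:=(Int -> Bool)} | 0 pending]
  -> decompose arrow: push (c -> Bool)~d, (b -> a)~(b -> d)
step 4: unify (c -> Bool) ~ d  [subst: {e:=List a, f:=(Int -> Bool)} | 1 pending]
  bind d := (c -> Bool)
step 5: unify (b -> a) ~ (b -> (c -> Bool))  [subst: {e:=List a, f:=(Int -> Bool), d:=(c -> Bool)} | 0 pending]
  -> decompose arrow: push b~b, a~(c -> Bool)
step 6: unify b ~ b  [subst: {e:=List a, f:=(Int -> Bool), d:=(c -> Bool)} | 1 pending]
  -> identical, skip
step 7: unify a ~ (c -> Bool)  [subst: {e:=List a, f:=(Int -> Bool), d:=(c -> Bool)} | 0 pending]
  bind a := (c -> Bool)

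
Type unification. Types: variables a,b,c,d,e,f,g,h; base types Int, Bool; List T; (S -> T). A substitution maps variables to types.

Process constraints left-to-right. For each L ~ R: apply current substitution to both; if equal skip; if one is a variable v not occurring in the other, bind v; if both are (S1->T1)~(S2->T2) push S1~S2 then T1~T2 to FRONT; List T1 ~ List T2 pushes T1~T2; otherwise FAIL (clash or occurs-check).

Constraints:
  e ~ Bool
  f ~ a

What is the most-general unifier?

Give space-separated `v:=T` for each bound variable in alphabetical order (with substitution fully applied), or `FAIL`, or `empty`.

Answer: e:=Bool f:=a

Derivation:
step 1: unify e ~ Bool  [subst: {-} | 1 pending]
  bind e := Bool
step 2: unify f ~ a  [subst: {e:=Bool} | 0 pending]
  bind f := a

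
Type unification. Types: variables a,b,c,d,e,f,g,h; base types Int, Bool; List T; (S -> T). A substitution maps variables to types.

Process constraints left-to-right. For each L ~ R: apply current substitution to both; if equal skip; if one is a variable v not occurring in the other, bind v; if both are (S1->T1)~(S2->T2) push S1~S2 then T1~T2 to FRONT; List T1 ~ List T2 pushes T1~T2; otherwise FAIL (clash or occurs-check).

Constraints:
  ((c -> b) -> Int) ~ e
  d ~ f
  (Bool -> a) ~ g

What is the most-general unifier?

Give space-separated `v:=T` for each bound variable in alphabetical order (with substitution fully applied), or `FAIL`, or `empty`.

step 1: unify ((c -> b) -> Int) ~ e  [subst: {-} | 2 pending]
  bind e := ((c -> b) -> Int)
step 2: unify d ~ f  [subst: {e:=((c -> b) -> Int)} | 1 pending]
  bind d := f
step 3: unify (Bool -> a) ~ g  [subst: {e:=((c -> b) -> Int), d:=f} | 0 pending]
  bind g := (Bool -> a)

Answer: d:=f e:=((c -> b) -> Int) g:=(Bool -> a)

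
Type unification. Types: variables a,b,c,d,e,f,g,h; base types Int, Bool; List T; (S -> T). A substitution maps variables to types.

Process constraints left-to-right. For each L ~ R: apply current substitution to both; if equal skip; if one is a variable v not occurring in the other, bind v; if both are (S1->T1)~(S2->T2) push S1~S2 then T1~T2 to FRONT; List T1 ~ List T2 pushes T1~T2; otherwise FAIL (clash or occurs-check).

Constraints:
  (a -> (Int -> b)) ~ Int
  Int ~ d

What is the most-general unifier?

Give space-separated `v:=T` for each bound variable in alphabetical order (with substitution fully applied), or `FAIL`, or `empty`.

step 1: unify (a -> (Int -> b)) ~ Int  [subst: {-} | 1 pending]
  clash: (a -> (Int -> b)) vs Int

Answer: FAIL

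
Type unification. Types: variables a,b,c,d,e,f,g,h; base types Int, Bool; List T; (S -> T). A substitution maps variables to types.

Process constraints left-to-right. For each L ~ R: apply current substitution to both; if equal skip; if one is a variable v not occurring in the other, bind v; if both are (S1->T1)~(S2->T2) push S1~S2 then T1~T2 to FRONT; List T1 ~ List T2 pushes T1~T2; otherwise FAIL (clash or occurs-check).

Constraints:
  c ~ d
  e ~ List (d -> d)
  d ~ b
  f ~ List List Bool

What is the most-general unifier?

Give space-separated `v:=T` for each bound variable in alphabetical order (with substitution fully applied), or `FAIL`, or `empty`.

step 1: unify c ~ d  [subst: {-} | 3 pending]
  bind c := d
step 2: unify e ~ List (d -> d)  [subst: {c:=d} | 2 pending]
  bind e := List (d -> d)
step 3: unify d ~ b  [subst: {c:=d, e:=List (d -> d)} | 1 pending]
  bind d := b
step 4: unify f ~ List List Bool  [subst: {c:=d, e:=List (d -> d), d:=b} | 0 pending]
  bind f := List List Bool

Answer: c:=b d:=b e:=List (b -> b) f:=List List Bool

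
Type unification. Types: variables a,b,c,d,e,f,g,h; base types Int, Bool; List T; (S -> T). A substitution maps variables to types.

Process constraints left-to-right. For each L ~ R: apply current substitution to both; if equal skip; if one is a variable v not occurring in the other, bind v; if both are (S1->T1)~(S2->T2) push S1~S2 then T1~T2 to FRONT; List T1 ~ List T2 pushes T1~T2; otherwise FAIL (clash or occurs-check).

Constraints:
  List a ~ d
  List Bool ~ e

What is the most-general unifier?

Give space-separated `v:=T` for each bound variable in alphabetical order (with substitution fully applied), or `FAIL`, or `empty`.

Answer: d:=List a e:=List Bool

Derivation:
step 1: unify List a ~ d  [subst: {-} | 1 pending]
  bind d := List a
step 2: unify List Bool ~ e  [subst: {d:=List a} | 0 pending]
  bind e := List Bool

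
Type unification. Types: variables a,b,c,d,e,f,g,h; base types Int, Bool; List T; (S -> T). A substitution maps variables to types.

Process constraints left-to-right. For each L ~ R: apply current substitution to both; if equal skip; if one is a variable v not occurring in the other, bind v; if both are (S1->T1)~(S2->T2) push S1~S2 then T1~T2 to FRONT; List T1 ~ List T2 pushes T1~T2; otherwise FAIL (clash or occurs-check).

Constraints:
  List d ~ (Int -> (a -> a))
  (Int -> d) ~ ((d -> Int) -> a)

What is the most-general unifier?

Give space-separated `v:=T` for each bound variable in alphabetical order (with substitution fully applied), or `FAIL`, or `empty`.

step 1: unify List d ~ (Int -> (a -> a))  [subst: {-} | 1 pending]
  clash: List d vs (Int -> (a -> a))

Answer: FAIL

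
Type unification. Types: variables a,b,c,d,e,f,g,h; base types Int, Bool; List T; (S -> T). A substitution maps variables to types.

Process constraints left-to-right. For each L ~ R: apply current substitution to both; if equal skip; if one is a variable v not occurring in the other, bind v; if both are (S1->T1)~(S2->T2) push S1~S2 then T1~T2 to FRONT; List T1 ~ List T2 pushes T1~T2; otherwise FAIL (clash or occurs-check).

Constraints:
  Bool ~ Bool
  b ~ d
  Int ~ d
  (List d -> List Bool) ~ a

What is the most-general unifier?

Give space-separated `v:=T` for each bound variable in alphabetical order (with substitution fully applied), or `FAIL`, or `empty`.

step 1: unify Bool ~ Bool  [subst: {-} | 3 pending]
  -> identical, skip
step 2: unify b ~ d  [subst: {-} | 2 pending]
  bind b := d
step 3: unify Int ~ d  [subst: {b:=d} | 1 pending]
  bind d := Int
step 4: unify (List Int -> List Bool) ~ a  [subst: {b:=d, d:=Int} | 0 pending]
  bind a := (List Int -> List Bool)

Answer: a:=(List Int -> List Bool) b:=Int d:=Int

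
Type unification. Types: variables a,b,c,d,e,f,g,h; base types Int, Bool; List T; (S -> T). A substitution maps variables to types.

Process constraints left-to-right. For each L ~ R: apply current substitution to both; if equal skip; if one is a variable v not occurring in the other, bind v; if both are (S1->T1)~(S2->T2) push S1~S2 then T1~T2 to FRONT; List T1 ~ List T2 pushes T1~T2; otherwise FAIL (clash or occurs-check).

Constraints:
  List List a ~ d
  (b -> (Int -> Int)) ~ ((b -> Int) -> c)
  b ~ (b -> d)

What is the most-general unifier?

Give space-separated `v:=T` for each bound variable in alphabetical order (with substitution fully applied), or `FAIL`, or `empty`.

step 1: unify List List a ~ d  [subst: {-} | 2 pending]
  bind d := List List a
step 2: unify (b -> (Int -> Int)) ~ ((b -> Int) -> c)  [subst: {d:=List List a} | 1 pending]
  -> decompose arrow: push b~(b -> Int), (Int -> Int)~c
step 3: unify b ~ (b -> Int)  [subst: {d:=List List a} | 2 pending]
  occurs-check fail: b in (b -> Int)

Answer: FAIL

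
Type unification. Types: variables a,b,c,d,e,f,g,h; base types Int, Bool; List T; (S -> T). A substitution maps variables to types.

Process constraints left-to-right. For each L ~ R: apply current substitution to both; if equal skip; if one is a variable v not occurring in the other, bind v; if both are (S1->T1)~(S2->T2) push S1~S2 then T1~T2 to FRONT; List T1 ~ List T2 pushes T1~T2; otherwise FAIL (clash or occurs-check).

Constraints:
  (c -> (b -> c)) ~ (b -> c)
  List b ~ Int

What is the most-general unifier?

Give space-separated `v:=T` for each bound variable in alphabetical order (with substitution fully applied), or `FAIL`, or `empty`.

Answer: FAIL

Derivation:
step 1: unify (c -> (b -> c)) ~ (b -> c)  [subst: {-} | 1 pending]
  -> decompose arrow: push c~b, (b -> c)~c
step 2: unify c ~ b  [subst: {-} | 2 pending]
  bind c := b
step 3: unify (b -> b) ~ b  [subst: {c:=b} | 1 pending]
  occurs-check fail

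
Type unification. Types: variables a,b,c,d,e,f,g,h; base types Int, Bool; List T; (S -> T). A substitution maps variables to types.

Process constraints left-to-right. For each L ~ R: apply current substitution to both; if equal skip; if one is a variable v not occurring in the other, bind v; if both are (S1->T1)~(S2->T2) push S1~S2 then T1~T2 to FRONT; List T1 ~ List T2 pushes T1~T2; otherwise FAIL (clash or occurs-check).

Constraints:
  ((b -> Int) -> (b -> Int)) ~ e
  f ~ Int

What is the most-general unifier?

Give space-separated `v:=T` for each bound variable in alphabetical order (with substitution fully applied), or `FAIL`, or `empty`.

step 1: unify ((b -> Int) -> (b -> Int)) ~ e  [subst: {-} | 1 pending]
  bind e := ((b -> Int) -> (b -> Int))
step 2: unify f ~ Int  [subst: {e:=((b -> Int) -> (b -> Int))} | 0 pending]
  bind f := Int

Answer: e:=((b -> Int) -> (b -> Int)) f:=Int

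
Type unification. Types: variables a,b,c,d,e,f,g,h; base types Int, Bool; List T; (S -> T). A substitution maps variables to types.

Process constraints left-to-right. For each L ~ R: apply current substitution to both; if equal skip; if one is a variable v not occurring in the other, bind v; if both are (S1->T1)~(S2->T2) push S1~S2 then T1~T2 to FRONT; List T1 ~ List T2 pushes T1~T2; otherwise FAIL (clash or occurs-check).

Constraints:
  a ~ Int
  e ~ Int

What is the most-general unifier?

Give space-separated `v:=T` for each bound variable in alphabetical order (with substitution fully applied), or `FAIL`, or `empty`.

Answer: a:=Int e:=Int

Derivation:
step 1: unify a ~ Int  [subst: {-} | 1 pending]
  bind a := Int
step 2: unify e ~ Int  [subst: {a:=Int} | 0 pending]
  bind e := Int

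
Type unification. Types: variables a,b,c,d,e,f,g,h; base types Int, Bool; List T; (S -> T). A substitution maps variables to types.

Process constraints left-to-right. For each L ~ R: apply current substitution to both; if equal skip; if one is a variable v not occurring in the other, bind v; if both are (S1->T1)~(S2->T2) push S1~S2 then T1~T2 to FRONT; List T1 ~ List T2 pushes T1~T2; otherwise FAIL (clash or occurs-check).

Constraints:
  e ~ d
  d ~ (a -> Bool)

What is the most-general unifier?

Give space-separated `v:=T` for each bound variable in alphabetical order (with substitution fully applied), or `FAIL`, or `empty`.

Answer: d:=(a -> Bool) e:=(a -> Bool)

Derivation:
step 1: unify e ~ d  [subst: {-} | 1 pending]
  bind e := d
step 2: unify d ~ (a -> Bool)  [subst: {e:=d} | 0 pending]
  bind d := (a -> Bool)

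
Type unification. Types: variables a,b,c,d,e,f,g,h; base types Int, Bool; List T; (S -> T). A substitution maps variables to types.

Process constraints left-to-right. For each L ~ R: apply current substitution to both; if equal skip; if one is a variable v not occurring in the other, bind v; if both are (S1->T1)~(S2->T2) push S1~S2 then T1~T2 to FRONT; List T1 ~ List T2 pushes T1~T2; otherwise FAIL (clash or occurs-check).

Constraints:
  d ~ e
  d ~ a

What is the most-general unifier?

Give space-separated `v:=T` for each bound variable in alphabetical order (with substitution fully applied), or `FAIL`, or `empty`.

Answer: d:=a e:=a

Derivation:
step 1: unify d ~ e  [subst: {-} | 1 pending]
  bind d := e
step 2: unify e ~ a  [subst: {d:=e} | 0 pending]
  bind e := a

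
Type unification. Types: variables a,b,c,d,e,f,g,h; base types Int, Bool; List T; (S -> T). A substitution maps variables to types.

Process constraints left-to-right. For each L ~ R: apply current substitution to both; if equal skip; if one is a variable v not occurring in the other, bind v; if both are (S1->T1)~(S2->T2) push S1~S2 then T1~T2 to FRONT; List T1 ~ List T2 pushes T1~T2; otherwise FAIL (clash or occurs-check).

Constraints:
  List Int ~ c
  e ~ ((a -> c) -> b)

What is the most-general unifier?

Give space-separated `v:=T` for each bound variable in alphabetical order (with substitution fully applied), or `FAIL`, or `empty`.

Answer: c:=List Int e:=((a -> List Int) -> b)

Derivation:
step 1: unify List Int ~ c  [subst: {-} | 1 pending]
  bind c := List Int
step 2: unify e ~ ((a -> List Int) -> b)  [subst: {c:=List Int} | 0 pending]
  bind e := ((a -> List Int) -> b)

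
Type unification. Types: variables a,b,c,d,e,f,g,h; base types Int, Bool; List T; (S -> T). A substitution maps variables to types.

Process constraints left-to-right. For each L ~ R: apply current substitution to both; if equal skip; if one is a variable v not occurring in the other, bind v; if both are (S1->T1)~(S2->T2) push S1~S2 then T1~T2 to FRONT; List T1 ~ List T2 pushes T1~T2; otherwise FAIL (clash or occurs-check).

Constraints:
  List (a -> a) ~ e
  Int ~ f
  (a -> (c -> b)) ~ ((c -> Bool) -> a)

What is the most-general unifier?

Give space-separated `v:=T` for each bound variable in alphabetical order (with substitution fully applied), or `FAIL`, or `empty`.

Answer: a:=(c -> Bool) b:=Bool e:=List ((c -> Bool) -> (c -> Bool)) f:=Int

Derivation:
step 1: unify List (a -> a) ~ e  [subst: {-} | 2 pending]
  bind e := List (a -> a)
step 2: unify Int ~ f  [subst: {e:=List (a -> a)} | 1 pending]
  bind f := Int
step 3: unify (a -> (c -> b)) ~ ((c -> Bool) -> a)  [subst: {e:=List (a -> a), f:=Int} | 0 pending]
  -> decompose arrow: push a~(c -> Bool), (c -> b)~a
step 4: unify a ~ (c -> Bool)  [subst: {e:=List (a -> a), f:=Int} | 1 pending]
  bind a := (c -> Bool)
step 5: unify (c -> b) ~ (c -> Bool)  [subst: {e:=List (a -> a), f:=Int, a:=(c -> Bool)} | 0 pending]
  -> decompose arrow: push c~c, b~Bool
step 6: unify c ~ c  [subst: {e:=List (a -> a), f:=Int, a:=(c -> Bool)} | 1 pending]
  -> identical, skip
step 7: unify b ~ Bool  [subst: {e:=List (a -> a), f:=Int, a:=(c -> Bool)} | 0 pending]
  bind b := Bool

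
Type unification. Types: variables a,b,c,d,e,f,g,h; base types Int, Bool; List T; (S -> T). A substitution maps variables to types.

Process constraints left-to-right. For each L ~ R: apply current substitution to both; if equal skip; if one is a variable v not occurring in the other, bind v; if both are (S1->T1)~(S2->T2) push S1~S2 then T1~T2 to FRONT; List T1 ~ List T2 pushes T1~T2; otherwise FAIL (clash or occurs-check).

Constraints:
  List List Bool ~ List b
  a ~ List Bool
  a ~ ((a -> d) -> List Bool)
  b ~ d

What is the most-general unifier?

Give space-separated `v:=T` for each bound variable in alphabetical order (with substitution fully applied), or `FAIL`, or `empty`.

Answer: FAIL

Derivation:
step 1: unify List List Bool ~ List b  [subst: {-} | 3 pending]
  -> decompose List: push List Bool~b
step 2: unify List Bool ~ b  [subst: {-} | 3 pending]
  bind b := List Bool
step 3: unify a ~ List Bool  [subst: {b:=List Bool} | 2 pending]
  bind a := List Bool
step 4: unify List Bool ~ ((List Bool -> d) -> List Bool)  [subst: {b:=List Bool, a:=List Bool} | 1 pending]
  clash: List Bool vs ((List Bool -> d) -> List Bool)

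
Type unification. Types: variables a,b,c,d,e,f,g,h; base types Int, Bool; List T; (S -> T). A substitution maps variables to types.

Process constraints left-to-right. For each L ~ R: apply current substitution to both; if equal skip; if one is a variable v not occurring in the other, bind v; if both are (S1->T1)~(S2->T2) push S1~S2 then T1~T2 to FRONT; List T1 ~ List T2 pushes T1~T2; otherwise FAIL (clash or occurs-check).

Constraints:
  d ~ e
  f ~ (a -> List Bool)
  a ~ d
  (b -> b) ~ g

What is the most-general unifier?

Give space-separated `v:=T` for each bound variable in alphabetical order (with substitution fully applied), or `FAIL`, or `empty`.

step 1: unify d ~ e  [subst: {-} | 3 pending]
  bind d := e
step 2: unify f ~ (a -> List Bool)  [subst: {d:=e} | 2 pending]
  bind f := (a -> List Bool)
step 3: unify a ~ e  [subst: {d:=e, f:=(a -> List Bool)} | 1 pending]
  bind a := e
step 4: unify (b -> b) ~ g  [subst: {d:=e, f:=(a -> List Bool), a:=e} | 0 pending]
  bind g := (b -> b)

Answer: a:=e d:=e f:=(e -> List Bool) g:=(b -> b)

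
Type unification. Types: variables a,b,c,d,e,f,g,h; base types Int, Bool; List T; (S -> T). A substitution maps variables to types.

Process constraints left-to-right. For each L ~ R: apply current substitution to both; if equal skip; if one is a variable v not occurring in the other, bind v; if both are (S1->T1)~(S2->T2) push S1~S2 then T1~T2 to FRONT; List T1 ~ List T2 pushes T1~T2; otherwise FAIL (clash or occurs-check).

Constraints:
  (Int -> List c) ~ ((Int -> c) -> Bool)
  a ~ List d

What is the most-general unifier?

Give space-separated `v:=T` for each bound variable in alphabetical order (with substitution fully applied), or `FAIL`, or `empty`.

step 1: unify (Int -> List c) ~ ((Int -> c) -> Bool)  [subst: {-} | 1 pending]
  -> decompose arrow: push Int~(Int -> c), List c~Bool
step 2: unify Int ~ (Int -> c)  [subst: {-} | 2 pending]
  clash: Int vs (Int -> c)

Answer: FAIL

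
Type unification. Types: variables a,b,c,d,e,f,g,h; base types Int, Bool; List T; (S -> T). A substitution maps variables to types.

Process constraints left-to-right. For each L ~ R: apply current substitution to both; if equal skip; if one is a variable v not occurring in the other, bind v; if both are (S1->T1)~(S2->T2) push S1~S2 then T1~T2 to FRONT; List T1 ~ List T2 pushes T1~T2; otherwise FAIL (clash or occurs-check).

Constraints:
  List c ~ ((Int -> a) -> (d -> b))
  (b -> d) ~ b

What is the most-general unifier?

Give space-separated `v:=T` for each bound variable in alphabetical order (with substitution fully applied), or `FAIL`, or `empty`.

step 1: unify List c ~ ((Int -> a) -> (d -> b))  [subst: {-} | 1 pending]
  clash: List c vs ((Int -> a) -> (d -> b))

Answer: FAIL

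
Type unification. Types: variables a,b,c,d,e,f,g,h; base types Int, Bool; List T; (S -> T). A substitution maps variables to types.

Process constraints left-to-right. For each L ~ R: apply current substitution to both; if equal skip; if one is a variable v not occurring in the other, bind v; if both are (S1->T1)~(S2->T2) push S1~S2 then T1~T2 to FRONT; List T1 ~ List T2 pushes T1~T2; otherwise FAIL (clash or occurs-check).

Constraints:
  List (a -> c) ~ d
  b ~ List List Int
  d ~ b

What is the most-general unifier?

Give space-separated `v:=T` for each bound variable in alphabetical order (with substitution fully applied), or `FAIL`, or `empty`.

Answer: FAIL

Derivation:
step 1: unify List (a -> c) ~ d  [subst: {-} | 2 pending]
  bind d := List (a -> c)
step 2: unify b ~ List List Int  [subst: {d:=List (a -> c)} | 1 pending]
  bind b := List List Int
step 3: unify List (a -> c) ~ List List Int  [subst: {d:=List (a -> c), b:=List List Int} | 0 pending]
  -> decompose List: push (a -> c)~List Int
step 4: unify (a -> c) ~ List Int  [subst: {d:=List (a -> c), b:=List List Int} | 0 pending]
  clash: (a -> c) vs List Int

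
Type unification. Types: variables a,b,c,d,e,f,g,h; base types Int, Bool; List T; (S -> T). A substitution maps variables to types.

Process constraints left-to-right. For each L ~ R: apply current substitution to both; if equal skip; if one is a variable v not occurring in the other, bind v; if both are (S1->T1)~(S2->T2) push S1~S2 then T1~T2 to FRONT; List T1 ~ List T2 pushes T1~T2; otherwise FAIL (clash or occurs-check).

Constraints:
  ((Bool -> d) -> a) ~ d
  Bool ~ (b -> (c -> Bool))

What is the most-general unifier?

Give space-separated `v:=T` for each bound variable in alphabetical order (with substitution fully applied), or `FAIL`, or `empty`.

Answer: FAIL

Derivation:
step 1: unify ((Bool -> d) -> a) ~ d  [subst: {-} | 1 pending]
  occurs-check fail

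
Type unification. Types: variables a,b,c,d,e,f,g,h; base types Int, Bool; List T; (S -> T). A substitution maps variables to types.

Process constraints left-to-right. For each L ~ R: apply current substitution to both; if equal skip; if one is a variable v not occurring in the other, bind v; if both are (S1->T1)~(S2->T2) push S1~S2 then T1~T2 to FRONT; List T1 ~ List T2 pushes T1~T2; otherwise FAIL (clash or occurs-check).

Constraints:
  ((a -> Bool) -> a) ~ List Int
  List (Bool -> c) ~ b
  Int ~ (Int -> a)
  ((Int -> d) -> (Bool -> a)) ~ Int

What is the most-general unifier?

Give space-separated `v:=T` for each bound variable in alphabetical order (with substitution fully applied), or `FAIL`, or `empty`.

step 1: unify ((a -> Bool) -> a) ~ List Int  [subst: {-} | 3 pending]
  clash: ((a -> Bool) -> a) vs List Int

Answer: FAIL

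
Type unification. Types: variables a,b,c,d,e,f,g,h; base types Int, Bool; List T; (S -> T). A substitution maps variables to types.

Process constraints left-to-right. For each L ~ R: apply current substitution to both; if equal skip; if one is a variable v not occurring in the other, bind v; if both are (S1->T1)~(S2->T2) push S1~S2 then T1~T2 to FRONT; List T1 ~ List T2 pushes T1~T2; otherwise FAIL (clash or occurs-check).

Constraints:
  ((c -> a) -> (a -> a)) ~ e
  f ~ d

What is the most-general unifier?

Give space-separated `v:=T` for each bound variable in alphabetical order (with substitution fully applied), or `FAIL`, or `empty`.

step 1: unify ((c -> a) -> (a -> a)) ~ e  [subst: {-} | 1 pending]
  bind e := ((c -> a) -> (a -> a))
step 2: unify f ~ d  [subst: {e:=((c -> a) -> (a -> a))} | 0 pending]
  bind f := d

Answer: e:=((c -> a) -> (a -> a)) f:=d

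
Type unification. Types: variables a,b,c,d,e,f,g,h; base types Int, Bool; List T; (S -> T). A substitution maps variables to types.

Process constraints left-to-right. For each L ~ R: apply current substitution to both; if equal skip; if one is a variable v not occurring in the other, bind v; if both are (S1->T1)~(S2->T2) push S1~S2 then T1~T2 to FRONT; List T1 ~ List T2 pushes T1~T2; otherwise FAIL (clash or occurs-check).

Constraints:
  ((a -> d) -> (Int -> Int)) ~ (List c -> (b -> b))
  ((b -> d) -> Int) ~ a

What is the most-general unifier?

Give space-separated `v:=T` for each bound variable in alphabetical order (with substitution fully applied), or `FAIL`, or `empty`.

step 1: unify ((a -> d) -> (Int -> Int)) ~ (List c -> (b -> b))  [subst: {-} | 1 pending]
  -> decompose arrow: push (a -> d)~List c, (Int -> Int)~(b -> b)
step 2: unify (a -> d) ~ List c  [subst: {-} | 2 pending]
  clash: (a -> d) vs List c

Answer: FAIL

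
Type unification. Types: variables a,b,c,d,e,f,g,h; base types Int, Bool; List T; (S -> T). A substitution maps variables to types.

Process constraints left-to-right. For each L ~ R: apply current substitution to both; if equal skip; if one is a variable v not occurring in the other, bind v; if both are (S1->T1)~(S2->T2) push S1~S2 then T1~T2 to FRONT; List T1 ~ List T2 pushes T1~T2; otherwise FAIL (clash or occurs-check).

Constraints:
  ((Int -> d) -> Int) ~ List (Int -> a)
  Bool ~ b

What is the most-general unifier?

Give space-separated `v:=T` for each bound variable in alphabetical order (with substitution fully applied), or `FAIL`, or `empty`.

Answer: FAIL

Derivation:
step 1: unify ((Int -> d) -> Int) ~ List (Int -> a)  [subst: {-} | 1 pending]
  clash: ((Int -> d) -> Int) vs List (Int -> a)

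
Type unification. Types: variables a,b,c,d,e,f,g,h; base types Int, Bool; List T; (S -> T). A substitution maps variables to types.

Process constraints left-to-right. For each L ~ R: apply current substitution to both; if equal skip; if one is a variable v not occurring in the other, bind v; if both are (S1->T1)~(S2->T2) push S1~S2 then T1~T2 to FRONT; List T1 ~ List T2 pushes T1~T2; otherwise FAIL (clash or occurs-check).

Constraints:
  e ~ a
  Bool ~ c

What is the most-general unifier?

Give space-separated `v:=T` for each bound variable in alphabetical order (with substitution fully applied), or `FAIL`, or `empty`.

Answer: c:=Bool e:=a

Derivation:
step 1: unify e ~ a  [subst: {-} | 1 pending]
  bind e := a
step 2: unify Bool ~ c  [subst: {e:=a} | 0 pending]
  bind c := Bool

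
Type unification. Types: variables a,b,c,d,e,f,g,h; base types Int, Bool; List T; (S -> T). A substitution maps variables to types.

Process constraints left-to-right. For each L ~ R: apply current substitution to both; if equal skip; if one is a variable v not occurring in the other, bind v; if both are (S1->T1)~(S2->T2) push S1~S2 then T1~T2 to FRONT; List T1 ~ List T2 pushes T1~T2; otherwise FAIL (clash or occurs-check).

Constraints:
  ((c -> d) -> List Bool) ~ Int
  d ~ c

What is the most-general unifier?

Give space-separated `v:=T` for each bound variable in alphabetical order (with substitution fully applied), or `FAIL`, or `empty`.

Answer: FAIL

Derivation:
step 1: unify ((c -> d) -> List Bool) ~ Int  [subst: {-} | 1 pending]
  clash: ((c -> d) -> List Bool) vs Int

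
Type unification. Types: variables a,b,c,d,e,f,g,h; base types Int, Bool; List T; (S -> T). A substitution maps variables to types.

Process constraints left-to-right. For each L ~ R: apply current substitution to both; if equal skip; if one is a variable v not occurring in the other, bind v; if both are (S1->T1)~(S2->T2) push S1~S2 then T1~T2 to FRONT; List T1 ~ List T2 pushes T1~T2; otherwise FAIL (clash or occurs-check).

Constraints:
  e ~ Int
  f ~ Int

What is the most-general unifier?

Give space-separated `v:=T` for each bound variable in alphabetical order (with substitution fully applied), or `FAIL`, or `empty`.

step 1: unify e ~ Int  [subst: {-} | 1 pending]
  bind e := Int
step 2: unify f ~ Int  [subst: {e:=Int} | 0 pending]
  bind f := Int

Answer: e:=Int f:=Int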